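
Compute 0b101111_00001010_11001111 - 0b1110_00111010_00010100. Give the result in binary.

0b1000001101000010111011

Subtract column by column in base 2:
  1-0 → 1
  1-0 → 1
  1-1 → 0
  1-0 → 1
  0-1 → 1 (borrow)
  0-0-1 → 1 (borrow)
  1-0-1 → 0
  1-0 → 1
  0-0 → 0
  1-1 → 0
  0-0 → 0
  1-1 → 0
  0-1 → 1 (borrow)
  0-1-1 → 0 (borrow)
  0-0-1 → 1 (borrow)
  0-0-1 → 1 (borrow)
  1-0-1 → 0
  1-1 → 0
  1-1 → 0
  1-1 → 0
  0-0 → 0
  1-0 → 1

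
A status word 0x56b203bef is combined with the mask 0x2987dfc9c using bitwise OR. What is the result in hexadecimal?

0x7fb7dffff

OR each hex digit independently (no carries):
  5|2=7, 6|9=f, b|8=b, 2|7=7, 0|d=d, 3|f=f, b|c=f, e|9=f, f|c=f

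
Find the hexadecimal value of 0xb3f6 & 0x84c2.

0x80c2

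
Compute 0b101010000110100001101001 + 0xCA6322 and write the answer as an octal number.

0o134545613

0b101010000110100001101001 = 0o52064151 in octal.
0xCA6322 = 0o62461442 in octal.
Add column by column in base 8, right to left:
  1+2 = 3
  5+4 = 1 carry 1
  1+4+1 = 6
  4+1 = 5
  6+6 = 4 carry 1
  0+4+1 = 5
  2+2 = 4
  5+6 = 3 carry 1
  final carry 1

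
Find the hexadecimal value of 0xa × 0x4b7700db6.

Multiply each base-16 digit by 10, carrying:
  6×10 = 60 → write c carry 3
  b×10+3 = 113 → write 1 carry 7
  d×10+7 = 137 → write 9 carry 8
  0×10+8 = 8 → write 8
  0×10 = 0 → write 0
  7×10 = 70 → write 6 carry 4
  7×10+4 = 74 → write a carry 4
  b×10+4 = 114 → write 2 carry 7
  4×10+7 = 47 → write f carry 2
  remaining carry: 2

0x2f2a60891c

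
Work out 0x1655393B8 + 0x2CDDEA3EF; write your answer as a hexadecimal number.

0x4333237A7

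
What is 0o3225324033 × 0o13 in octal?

0o44153434451

Multiply each base-8 digit by 11, carrying:
  3×11 = 33 → write 1 carry 4
  3×11+4 = 37 → write 5 carry 4
  0×11+4 = 4 → write 4
  4×11 = 44 → write 4 carry 5
  2×11+5 = 27 → write 3 carry 3
  3×11+3 = 36 → write 4 carry 4
  5×11+4 = 59 → write 3 carry 7
  2×11+7 = 29 → write 5 carry 3
  2×11+3 = 25 → write 1 carry 3
  3×11+3 = 36 → write 4 carry 4
  remaining carry: 4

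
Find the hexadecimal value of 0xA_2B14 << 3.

0x5158A0

3 bits is not a whole number of base-16 digits; in binary: 10100010101100010100 << 3 = 10100010101100010100000.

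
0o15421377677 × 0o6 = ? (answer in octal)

Multiply each base-8 digit by 6, carrying:
  7×6 = 42 → write 2 carry 5
  7×6+5 = 47 → write 7 carry 5
  6×6+5 = 41 → write 1 carry 5
  7×6+5 = 47 → write 7 carry 5
  7×6+5 = 47 → write 7 carry 5
  3×6+5 = 23 → write 7 carry 2
  1×6+2 = 8 → write 0 carry 1
  2×6+1 = 13 → write 5 carry 1
  4×6+1 = 25 → write 1 carry 3
  5×6+3 = 33 → write 1 carry 4
  1×6+4 = 10 → write 2 carry 1
  remaining carry: 1

0o121150777172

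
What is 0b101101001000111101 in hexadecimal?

Group the bits into nibbles: 0010 1101 0010 0011 1101 → 2d23d.

0x2d23d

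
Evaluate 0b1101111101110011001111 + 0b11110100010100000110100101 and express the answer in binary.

0b100000010010001111001110100

Add column by column in base 2, right to left:
  1+1 = 0 carry 1
  1+0+1 = 0 carry 1
  1+1+1 = 1 carry 1
  1+0+1 = 0 carry 1
  0+0+1 = 1
  0+1 = 1
  1+0 = 1
  1+1 = 0 carry 1
  0+1+1 = 0 carry 1
  0+0+1 = 1
  1+0 = 1
  1+0 = 1
  1+0 = 1
  0+0 = 0
  1+1 = 0 carry 1
  1+0+1 = 0 carry 1
  1+1+1 = 1 carry 1
  1+0+1 = 0 carry 1
  1+0+1 = 0 carry 1
  0+0+1 = 1
  1+1 = 0 carry 1
  1+0+1 = 0 carry 1
  0+1+1 = 0 carry 1
  0+1+1 = 0 carry 1
  0+1+1 = 0 carry 1
  0+1+1 = 0 carry 1
  final carry 1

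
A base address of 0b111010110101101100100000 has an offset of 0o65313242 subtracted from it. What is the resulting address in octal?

0b111010110101101100100000 = 0o72655440 in octal.
Subtract column by column in base 8:
  0-2 → 6 (borrow)
  4-4-1 → 7 (borrow)
  4-2-1 → 1
  5-3 → 2
  5-1 → 4
  6-3 → 3
  2-5 → 5 (borrow)
  7-6-1 → 0

0o5342176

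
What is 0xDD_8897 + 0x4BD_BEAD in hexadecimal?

0x59B4744

Add column by column in base 16, right to left:
  7+D = 4 carry 1
  9+A+1 = 4 carry 1
  8+E+1 = 7 carry 1
  8+B+1 = 4 carry 1
  D+D+1 = B carry 1
  D+B+1 = 9 carry 1
  0+4+1 = 5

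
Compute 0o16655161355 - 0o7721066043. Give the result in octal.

0o6734073312

Subtract column by column in base 8:
  5-3 → 2
  5-4 → 1
  3-0 → 3
  1-6 → 3 (borrow)
  6-6-1 → 7 (borrow)
  1-0-1 → 0
  5-1 → 4
  5-2 → 3
  6-7 → 7 (borrow)
  6-7-1 → 6 (borrow)
  1-0-1 → 0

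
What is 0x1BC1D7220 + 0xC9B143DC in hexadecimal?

0x285CEB5FC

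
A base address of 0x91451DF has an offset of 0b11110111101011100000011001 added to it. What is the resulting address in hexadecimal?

0xCF309F8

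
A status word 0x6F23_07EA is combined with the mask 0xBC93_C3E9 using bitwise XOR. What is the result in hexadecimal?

XOR each hex digit independently (no carries):
  6^B=D, F^C=3, 2^9=B, 3^3=0, 0^C=C, 7^3=4, E^E=0, A^9=3

0xD3B0C403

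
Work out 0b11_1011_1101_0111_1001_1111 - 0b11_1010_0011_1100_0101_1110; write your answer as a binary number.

0b11001101101000001

Subtract column by column in base 2:
  1-0 → 1
  1-1 → 0
  1-1 → 0
  1-1 → 0
  1-1 → 0
  0-0 → 0
  0-1 → 1 (borrow)
  1-0-1 → 0
  1-0 → 1
  1-0 → 1
  1-1 → 0
  0-1 → 1 (borrow)
  1-1-1 → 1 (borrow)
  0-1-1 → 0 (borrow)
  1-0-1 → 0
  1-0 → 1
  1-0 → 1
  1-1 → 0
  0-0 → 0
  1-1 → 0
  1-1 → 0
  1-1 → 0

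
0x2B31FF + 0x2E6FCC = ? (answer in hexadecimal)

0x59A1CB

Add column by column in base 16, right to left:
  F+C = B carry 1
  F+C+1 = C carry 1
  1+F+1 = 1 carry 1
  3+6+1 = A
  B+E = 9 carry 1
  2+2+1 = 5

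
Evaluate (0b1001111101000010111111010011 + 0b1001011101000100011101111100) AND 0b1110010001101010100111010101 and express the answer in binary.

0b10010000000010000101000101

Add column by column in base 2, right to left:
  1+0 = 1
  1+0 = 1
  0+1 = 1
  0+1 = 1
  1+1 = 0 carry 1
  0+1+1 = 0 carry 1
  1+1+1 = 1 carry 1
  1+0+1 = 0 carry 1
  1+1+1 = 1 carry 1
  1+1+1 = 1 carry 1
  1+1+1 = 1 carry 1
  1+0+1 = 0 carry 1
  0+0+1 = 1
  1+0 = 1
  0+1 = 1
  0+0 = 0
  0+0 = 0
  0+0 = 0
  1+1 = 0 carry 1
  0+0+1 = 1
  1+1 = 0 carry 1
  1+1+1 = 1 carry 1
  1+1+1 = 1 carry 1
  1+0+1 = 0 carry 1
  1+1+1 = 1 carry 1
  0+0+1 = 1
  0+0 = 0
  1+1 = 0 carry 1
  final carry 1
Sum = 0b10011011010000111011101001111; now AND with 0b1110010001101010100111010101:
  10011011010000111011101001111
& 01110010001101010100111010101
= 00010010000000010000101000101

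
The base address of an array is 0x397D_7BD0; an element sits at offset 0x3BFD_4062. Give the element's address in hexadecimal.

0x757ABC32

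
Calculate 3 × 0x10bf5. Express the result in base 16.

Multiply each base-16 digit by 3, carrying:
  5×3 = 15 → write f
  f×3 = 45 → write d carry 2
  b×3+2 = 35 → write 3 carry 2
  0×3+2 = 2 → write 2
  1×3 = 3 → write 3

0x323df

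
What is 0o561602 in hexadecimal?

0x2e382

Each octal digit is 3 bits: 5=101 6=110 1=001 6=110 0=000 2=010.
Group the bits into nibbles: 0010 1110 0011 1000 0010 → 2e382.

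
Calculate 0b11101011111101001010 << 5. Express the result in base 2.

0b1110101111110100101000000

Left shift by 5: append 5 zero bits.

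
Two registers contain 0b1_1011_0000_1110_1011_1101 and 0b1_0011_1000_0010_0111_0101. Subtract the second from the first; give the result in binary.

0b1111000110001001000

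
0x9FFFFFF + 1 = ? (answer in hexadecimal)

The trailing 6 digits are F (max in base 16), so adding 1 cascades: they roll to 0 and the next digit up increments.

0xA000000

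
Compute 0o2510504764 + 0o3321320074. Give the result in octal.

Add column by column in base 8, right to left:
  4+4 = 0 carry 1
  6+7+1 = 6 carry 1
  7+0+1 = 0 carry 1
  4+0+1 = 5
  0+2 = 2
  5+3 = 0 carry 1
  0+1+1 = 2
  1+2 = 3
  5+3 = 0 carry 1
  2+3+1 = 6

0o6032025060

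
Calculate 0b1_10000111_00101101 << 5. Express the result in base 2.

Left shift by 5: append 5 zero bits.

0b1100001110010110100000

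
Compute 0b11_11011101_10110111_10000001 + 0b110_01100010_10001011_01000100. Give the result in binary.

0b1010010000000100001011000101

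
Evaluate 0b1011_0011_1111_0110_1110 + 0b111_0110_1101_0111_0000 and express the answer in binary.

0b100101010110011011110

Add column by column in base 2, right to left:
  0+0 = 0
  1+0 = 1
  1+0 = 1
  1+0 = 1
  0+1 = 1
  1+1 = 0 carry 1
  1+1+1 = 1 carry 1
  0+0+1 = 1
  1+1 = 0 carry 1
  1+0+1 = 0 carry 1
  1+1+1 = 1 carry 1
  1+1+1 = 1 carry 1
  1+0+1 = 0 carry 1
  1+1+1 = 1 carry 1
  0+1+1 = 0 carry 1
  0+0+1 = 1
  1+1 = 0 carry 1
  1+1+1 = 1 carry 1
  0+1+1 = 0 carry 1
  1+0+1 = 0 carry 1
  final carry 1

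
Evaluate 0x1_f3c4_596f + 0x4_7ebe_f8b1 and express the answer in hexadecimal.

Add column by column in base 16, right to left:
  f+1 = 0 carry 1
  6+b+1 = 2 carry 1
  9+8+1 = 2 carry 1
  5+f+1 = 5 carry 1
  4+e+1 = 3 carry 1
  c+b+1 = 8 carry 1
  3+e+1 = 2 carry 1
  f+7+1 = 7 carry 1
  1+4+1 = 6

0x672835220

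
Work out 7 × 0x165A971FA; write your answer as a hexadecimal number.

Multiply each base-16 digit by 7, carrying:
  A×7 = 70 → write 6 carry 4
  F×7+4 = 109 → write D carry 6
  1×7+6 = 13 → write D
  7×7 = 49 → write 1 carry 3
  9×7+3 = 66 → write 2 carry 4
  A×7+4 = 74 → write A carry 4
  5×7+4 = 39 → write 7 carry 2
  6×7+2 = 44 → write C carry 2
  1×7+2 = 9 → write 9

0x9C7A21DD6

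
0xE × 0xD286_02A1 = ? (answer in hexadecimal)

Multiply each base-16 digit by 14, carrying:
  1×14 = 14 → write E
  A×14 = 140 → write C carry 8
  2×14+8 = 36 → write 4 carry 2
  0×14+2 = 2 → write 2
  6×14 = 84 → write 4 carry 5
  8×14+5 = 117 → write 5 carry 7
  2×14+7 = 35 → write 3 carry 2
  D×14+2 = 184 → write 8 carry 11
  remaining carry: B

0xB835424CE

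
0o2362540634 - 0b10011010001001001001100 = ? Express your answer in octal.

0b10011010001001001001100 = 0o23211114 in octal.
Subtract column by column in base 8:
  4-4 → 0
  3-1 → 2
  6-1 → 5
  0-1 → 7 (borrow)
  4-1-1 → 2
  5-2 → 3
  2-3 → 7 (borrow)
  6-2-1 → 3
  3-0 → 3
  2-0 → 2

0o2337327520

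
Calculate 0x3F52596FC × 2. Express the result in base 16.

0x7EA4B2DF8

Multiply each base-16 digit by 2, carrying:
  C×2 = 24 → write 8 carry 1
  F×2+1 = 31 → write F carry 1
  6×2+1 = 13 → write D
  9×2 = 18 → write 2 carry 1
  5×2+1 = 11 → write B
  2×2 = 4 → write 4
  5×2 = 10 → write A
  F×2 = 30 → write E carry 1
  3×2+1 = 7 → write 7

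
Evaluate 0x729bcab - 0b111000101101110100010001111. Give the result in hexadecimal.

0x12d41c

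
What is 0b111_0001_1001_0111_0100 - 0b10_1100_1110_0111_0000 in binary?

0b1000100101100000100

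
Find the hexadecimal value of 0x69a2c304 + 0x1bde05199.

0x22783149d

Add column by column in base 16, right to left:
  4+9 = d
  0+9 = 9
  3+1 = 4
  c+5 = 1 carry 1
  2+0+1 = 3
  a+e = 8 carry 1
  9+d+1 = 7 carry 1
  6+b+1 = 2 carry 1
  0+1+1 = 2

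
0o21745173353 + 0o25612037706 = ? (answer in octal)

Add column by column in base 8, right to left:
  3+6 = 1 carry 1
  5+0+1 = 6
  3+7 = 2 carry 1
  3+7+1 = 3 carry 1
  7+3+1 = 3 carry 1
  1+0+1 = 2
  5+2 = 7
  4+1 = 5
  7+6 = 5 carry 1
  1+5+1 = 7
  2+2 = 4

0o47557233261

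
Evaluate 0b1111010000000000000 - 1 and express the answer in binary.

0b1111001111111111111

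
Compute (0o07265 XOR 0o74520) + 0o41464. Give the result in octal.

First 0o07265 XOR 0o74520 = 0o73745.
Add column by column in base 8, right to left:
  5+4 = 1 carry 1
  4+6+1 = 3 carry 1
  7+4+1 = 4 carry 1
  3+1+1 = 5
  7+4 = 3 carry 1
  final carry 1

0o135431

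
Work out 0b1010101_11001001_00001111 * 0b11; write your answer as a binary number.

0b1000000010101101100101101

Multiply each base-2 digit by 3, carrying:
  1×3 = 3 → write 1 carry 1
  1×3+1 = 4 → write 0 carry 2
  1×3+2 = 5 → write 1 carry 2
  1×3+2 = 5 → write 1 carry 2
  0×3+2 = 2 → write 0 carry 1
  0×3+1 = 1 → write 1
  0×3 = 0 → write 0
  0×3 = 0 → write 0
  1×3 = 3 → write 1 carry 1
  0×3+1 = 1 → write 1
  0×3 = 0 → write 0
  1×3 = 3 → write 1 carry 1
  0×3+1 = 1 → write 1
  0×3 = 0 → write 0
  1×3 = 3 → write 1 carry 1
  1×3+1 = 4 → write 0 carry 2
  1×3+2 = 5 → write 1 carry 2
  0×3+2 = 2 → write 0 carry 1
  1×3+1 = 4 → write 0 carry 2
  0×3+2 = 2 → write 0 carry 1
  1×3+1 = 4 → write 0 carry 2
  0×3+2 = 2 → write 0 carry 1
  1×3+1 = 4 → write 0 carry 2
  remaining carry: 10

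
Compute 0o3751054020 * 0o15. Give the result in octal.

Multiply each base-8 digit by 13, carrying:
  0×13 = 0 → write 0
  2×13 = 26 → write 2 carry 3
  0×13+3 = 3 → write 3
  4×13 = 52 → write 4 carry 6
  5×13+6 = 71 → write 7 carry 8
  0×13+8 = 8 → write 0 carry 1
  1×13+1 = 14 → write 6 carry 1
  5×13+1 = 66 → write 2 carry 8
  7×13+8 = 99 → write 3 carry 12
  3×13+12 = 51 → write 3 carry 6
  remaining carry: 6

0o63326074320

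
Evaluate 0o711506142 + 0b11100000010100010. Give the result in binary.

0b111001010000100110100000100

0o711506142 = 0b111001001101000110001100010 in binary.
Add column by column in base 2, right to left:
  0+0 = 0
  1+1 = 0 carry 1
  0+0+1 = 1
  0+0 = 0
  0+0 = 0
  1+1 = 0 carry 1
  1+0+1 = 0 carry 1
  0+1+1 = 0 carry 1
  0+0+1 = 1
  0+0 = 0
  1+0 = 1
  1+0 = 1
  0+0 = 0
  0+0 = 0
  0+1 = 1
  1+1 = 0 carry 1
  0+1+1 = 0 carry 1
  1+0+1 = 0 carry 1
  1+0+1 = 0 carry 1
  0+0+1 = 1
  0+0 = 0
  1+0 = 1
  0+0 = 0
  0+0 = 0
  1+0 = 1
  1+0 = 1
  1+0 = 1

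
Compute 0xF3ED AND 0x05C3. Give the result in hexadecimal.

AND each hex digit independently (no carries):
  F&0=0, 3&5=1, E&C=C, D&3=1

0x01C1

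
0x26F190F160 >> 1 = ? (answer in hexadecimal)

1 bits is not a whole number of base-16 digits; in binary: 10011011110001100100001111000101100000 >> 1 = 1001101111000110010000111100010110000.

0x1378C878B0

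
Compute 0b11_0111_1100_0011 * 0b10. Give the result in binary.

Multiply each base-2 digit by 2, carrying:
  1×2 = 2 → write 0 carry 1
  1×2+1 = 3 → write 1 carry 1
  0×2+1 = 1 → write 1
  0×2 = 0 → write 0
  0×2 = 0 → write 0
  0×2 = 0 → write 0
  1×2 = 2 → write 0 carry 1
  1×2+1 = 3 → write 1 carry 1
  1×2+1 = 3 → write 1 carry 1
  1×2+1 = 3 → write 1 carry 1
  1×2+1 = 3 → write 1 carry 1
  0×2+1 = 1 → write 1
  1×2 = 2 → write 0 carry 1
  1×2+1 = 3 → write 1 carry 1
  remaining carry: 1

0b110111110000110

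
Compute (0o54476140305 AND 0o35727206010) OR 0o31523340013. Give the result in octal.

0o35527340013

0o54476140305 AND 0o35727206010 = 0o14426000000.
Then OR with 0o31523340013.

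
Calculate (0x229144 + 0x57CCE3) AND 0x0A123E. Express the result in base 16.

Add column by column in base 16, right to left:
  4+3 = 7
  4+E = 2 carry 1
  1+C+1 = E
  9+C = 5 carry 1
  2+7+1 = A
  2+5 = 7
Sum = 0x7A5E27; now AND with 0x0A123E:
  7&0=0, A&A=A, 5&1=1, E&2=2, 2&3=2, 7&E=6

0xA1226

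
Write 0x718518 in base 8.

0o34302430

Expand each hex digit to 4 bits: 7=0111 1=0001 8=1000 5=0101 1=0001 8=1000.
Group the bits in threes: 011 100 011 000 010 100 011 000 → 34302430.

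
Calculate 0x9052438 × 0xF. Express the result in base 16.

0x874D1F48

Multiply each base-16 digit by 15, carrying:
  8×15 = 120 → write 8 carry 7
  3×15+7 = 52 → write 4 carry 3
  4×15+3 = 63 → write F carry 3
  2×15+3 = 33 → write 1 carry 2
  5×15+2 = 77 → write D carry 4
  0×15+4 = 4 → write 4
  9×15 = 135 → write 7 carry 8
  remaining carry: 8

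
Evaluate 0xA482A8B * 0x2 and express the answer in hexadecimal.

0x14905516

Multiply each base-16 digit by 2, carrying:
  B×2 = 22 → write 6 carry 1
  8×2+1 = 17 → write 1 carry 1
  A×2+1 = 21 → write 5 carry 1
  2×2+1 = 5 → write 5
  8×2 = 16 → write 0 carry 1
  4×2+1 = 9 → write 9
  A×2 = 20 → write 4 carry 1
  remaining carry: 1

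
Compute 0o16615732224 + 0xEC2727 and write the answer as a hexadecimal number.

0x7723DBBB

0o16615732224 = 0x7637B494 in hexadecimal.
Add column by column in base 16, right to left:
  4+7 = B
  9+2 = B
  4+7 = B
  B+2 = D
  7+C = 3 carry 1
  3+E+1 = 2 carry 1
  6+0+1 = 7
  7+0 = 7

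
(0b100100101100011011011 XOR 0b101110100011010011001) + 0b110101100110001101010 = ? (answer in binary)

0b111111110101010101100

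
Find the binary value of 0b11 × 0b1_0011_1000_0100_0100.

0b111010100011001100

Multiply each base-2 digit by 3, carrying:
  0×3 = 0 → write 0
  0×3 = 0 → write 0
  1×3 = 3 → write 1 carry 1
  0×3+1 = 1 → write 1
  0×3 = 0 → write 0
  0×3 = 0 → write 0
  1×3 = 3 → write 1 carry 1
  0×3+1 = 1 → write 1
  0×3 = 0 → write 0
  0×3 = 0 → write 0
  0×3 = 0 → write 0
  1×3 = 3 → write 1 carry 1
  1×3+1 = 4 → write 0 carry 2
  1×3+2 = 5 → write 1 carry 2
  0×3+2 = 2 → write 0 carry 1
  0×3+1 = 1 → write 1
  1×3 = 3 → write 1 carry 1
  remaining carry: 1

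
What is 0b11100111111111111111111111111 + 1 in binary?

0b11101000000000000000000000000

The trailing 24 digits are 1 (max in base 2), so adding 1 cascades: they roll to 0 and the next digit up increments.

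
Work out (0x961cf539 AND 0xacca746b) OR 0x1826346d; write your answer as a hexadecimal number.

0x961cf539 AND 0xacca746b = 0x84087429.
Then OR with 0x1826346d.

0x9c2e746d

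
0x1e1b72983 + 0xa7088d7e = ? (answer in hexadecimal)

0x288bfb701

Add column by column in base 16, right to left:
  3+e = 1 carry 1
  8+7+1 = 0 carry 1
  9+d+1 = 7 carry 1
  2+8+1 = b
  7+8 = f
  b+0 = b
  1+7 = 8
  e+a = 8 carry 1
  1+0+1 = 2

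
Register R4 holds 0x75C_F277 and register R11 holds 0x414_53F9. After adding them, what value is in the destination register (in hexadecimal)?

0xB714670

Add column by column in base 16, right to left:
  7+9 = 0 carry 1
  7+F+1 = 7 carry 1
  2+3+1 = 6
  F+5 = 4 carry 1
  C+4+1 = 1 carry 1
  5+1+1 = 7
  7+4 = B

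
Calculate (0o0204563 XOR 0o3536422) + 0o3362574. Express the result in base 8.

0o7314735

First 0o0204563 XOR 0o3536422 = 0o3732141.
Add column by column in base 8, right to left:
  1+4 = 5
  4+7 = 3 carry 1
  1+5+1 = 7
  2+2 = 4
  3+6 = 1 carry 1
  7+3+1 = 3 carry 1
  3+3+1 = 7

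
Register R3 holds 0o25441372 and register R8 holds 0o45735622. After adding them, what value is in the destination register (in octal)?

0o73377214

Add column by column in base 8, right to left:
  2+2 = 4
  7+2 = 1 carry 1
  3+6+1 = 2 carry 1
  1+5+1 = 7
  4+3 = 7
  4+7 = 3 carry 1
  5+5+1 = 3 carry 1
  2+4+1 = 7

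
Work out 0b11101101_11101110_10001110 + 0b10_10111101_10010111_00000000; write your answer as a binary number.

Add column by column in base 2, right to left:
  0+0 = 0
  1+0 = 1
  1+0 = 1
  1+0 = 1
  0+0 = 0
  0+0 = 0
  0+0 = 0
  1+0 = 1
  0+1 = 1
  1+1 = 0 carry 1
  1+1+1 = 1 carry 1
  1+0+1 = 0 carry 1
  0+1+1 = 0 carry 1
  1+0+1 = 0 carry 1
  1+0+1 = 0 carry 1
  1+1+1 = 1 carry 1
  1+1+1 = 1 carry 1
  0+0+1 = 1
  1+1 = 0 carry 1
  1+1+1 = 1 carry 1
  0+1+1 = 0 carry 1
  1+1+1 = 1 carry 1
  1+0+1 = 0 carry 1
  1+1+1 = 1 carry 1
  0+0+1 = 1
  0+1 = 1

0b11101010111000010110001110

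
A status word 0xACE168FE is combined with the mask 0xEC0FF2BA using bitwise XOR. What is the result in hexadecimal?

0x40EE9A44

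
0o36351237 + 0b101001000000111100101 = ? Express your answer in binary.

0o36351237 = 0b11110011101001010011111 in binary.
Add column by column in base 2, right to left:
  1+1 = 0 carry 1
  1+0+1 = 0 carry 1
  1+1+1 = 1 carry 1
  1+0+1 = 0 carry 1
  1+0+1 = 0 carry 1
  0+1+1 = 0 carry 1
  0+1+1 = 0 carry 1
  1+1+1 = 1 carry 1
  0+1+1 = 0 carry 1
  1+0+1 = 0 carry 1
  0+0+1 = 1
  0+0 = 0
  1+0 = 1
  0+0 = 0
  1+0 = 1
  1+1 = 0 carry 1
  1+0+1 = 0 carry 1
  0+0+1 = 1
  0+1 = 1
  1+0 = 1
  1+1 = 0 carry 1
  1+0+1 = 0 carry 1
  1+0+1 = 0 carry 1
  final carry 1

0b100011100101010010000100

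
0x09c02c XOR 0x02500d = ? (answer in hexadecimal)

XOR each hex digit independently (no carries):
  0^0=0, 9^2=b, c^5=9, 0^0=0, 2^0=2, c^d=1

0x0b9021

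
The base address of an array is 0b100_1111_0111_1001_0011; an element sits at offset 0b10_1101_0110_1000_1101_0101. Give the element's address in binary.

Add column by column in base 2, right to left:
  1+1 = 0 carry 1
  1+0+1 = 0 carry 1
  0+1+1 = 0 carry 1
  0+0+1 = 1
  1+1 = 0 carry 1
  0+0+1 = 1
  0+1 = 1
  1+1 = 0 carry 1
  1+0+1 = 0 carry 1
  1+0+1 = 0 carry 1
  1+0+1 = 0 carry 1
  0+1+1 = 0 carry 1
  1+0+1 = 0 carry 1
  1+1+1 = 1 carry 1
  1+1+1 = 1 carry 1
  1+0+1 = 0 carry 1
  0+1+1 = 0 carry 1
  0+0+1 = 1
  1+1 = 0 carry 1
  0+1+1 = 0 carry 1
  0+0+1 = 1
  0+1 = 1

0b1100100110000001101000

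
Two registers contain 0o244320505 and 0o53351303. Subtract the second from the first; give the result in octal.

0o170747202

Subtract column by column in base 8:
  5-3 → 2
  0-0 → 0
  5-3 → 2
  0-1 → 7 (borrow)
  2-5-1 → 4 (borrow)
  3-3-1 → 7 (borrow)
  4-3-1 → 0
  4-5 → 7 (borrow)
  2-0-1 → 1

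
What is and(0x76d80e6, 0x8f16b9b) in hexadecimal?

0x0610082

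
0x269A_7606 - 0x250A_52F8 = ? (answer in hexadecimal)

Subtract column by column in base 16:
  6-8 → E (borrow)
  0-F-1 → 0 (borrow)
  6-2-1 → 3
  7-5 → 2
  A-A → 0
  9-0 → 9
  6-5 → 1
  2-2 → 0

0x190230E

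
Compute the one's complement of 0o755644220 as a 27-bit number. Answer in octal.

Each oct digit d becomes 7−d:
  7→0, 5→2, 5→2, 6→1, 4→3, 4→3, 2→5, 2→5, 0→7

0o022133557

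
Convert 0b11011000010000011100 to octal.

0o3302034

Group the bits in threes: 011 011 000 010 000 011 100 → 3302034.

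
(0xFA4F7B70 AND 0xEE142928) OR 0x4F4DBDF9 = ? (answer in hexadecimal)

0xFA4F7B70 AND 0xEE142928 = 0xEA042920.
Then OR with 0x4F4DBDF9.

0xEF4DBDF9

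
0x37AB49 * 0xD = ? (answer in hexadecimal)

Multiply each base-16 digit by 13, carrying:
  9×13 = 117 → write 5 carry 7
  4×13+7 = 59 → write B carry 3
  B×13+3 = 146 → write 2 carry 9
  A×13+9 = 139 → write B carry 8
  7×13+8 = 99 → write 3 carry 6
  3×13+6 = 45 → write D carry 2
  remaining carry: 2

0x2D3B2B5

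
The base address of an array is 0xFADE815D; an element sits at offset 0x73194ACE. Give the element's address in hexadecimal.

0x16DF7CC2B

Add column by column in base 16, right to left:
  D+E = B carry 1
  5+C+1 = 2 carry 1
  1+A+1 = C
  8+4 = C
  E+9 = 7 carry 1
  D+1+1 = F
  A+3 = D
  F+7 = 6 carry 1
  final carry 1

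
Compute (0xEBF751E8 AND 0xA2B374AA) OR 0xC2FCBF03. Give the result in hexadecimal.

0xEBF751E8 AND 0xA2B374AA = 0xA2B350A8.
Then OR with 0xC2FCBF03.

0xE2FFFFAB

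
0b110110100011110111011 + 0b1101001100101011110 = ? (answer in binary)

Add column by column in base 2, right to left:
  1+0 = 1
  1+1 = 0 carry 1
  0+1+1 = 0 carry 1
  1+1+1 = 1 carry 1
  1+1+1 = 1 carry 1
  1+0+1 = 0 carry 1
  0+1+1 = 0 carry 1
  1+0+1 = 0 carry 1
  1+1+1 = 1 carry 1
  1+0+1 = 0 carry 1
  1+0+1 = 0 carry 1
  0+1+1 = 0 carry 1
  0+1+1 = 0 carry 1
  0+0+1 = 1
  1+0 = 1
  0+1 = 1
  1+0 = 1
  1+1 = 0 carry 1
  0+1+1 = 0 carry 1
  1+0+1 = 0 carry 1
  1+0+1 = 0 carry 1
  final carry 1

0b1000011110000100011001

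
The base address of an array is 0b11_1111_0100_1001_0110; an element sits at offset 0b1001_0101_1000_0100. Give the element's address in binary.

Add column by column in base 2, right to left:
  0+0 = 0
  1+0 = 1
  1+1 = 0 carry 1
  0+0+1 = 1
  1+0 = 1
  0+0 = 0
  0+0 = 0
  1+1 = 0 carry 1
  0+1+1 = 0 carry 1
  0+0+1 = 1
  1+1 = 0 carry 1
  0+0+1 = 1
  1+1 = 0 carry 1
  1+0+1 = 0 carry 1
  1+0+1 = 0 carry 1
  1+1+1 = 1 carry 1
  1+0+1 = 0 carry 1
  1+0+1 = 0 carry 1
  final carry 1

0b1001000101000011010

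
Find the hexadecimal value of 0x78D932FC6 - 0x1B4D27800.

0x5D8C0B7C6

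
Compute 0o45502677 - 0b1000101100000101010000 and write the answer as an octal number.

0o34742157

0b1000101100000101010000 = 0o10540520 in octal.
Subtract column by column in base 8:
  7-0 → 7
  7-2 → 5
  6-5 → 1
  2-0 → 2
  0-4 → 4 (borrow)
  5-5-1 → 7 (borrow)
  5-0-1 → 4
  4-1 → 3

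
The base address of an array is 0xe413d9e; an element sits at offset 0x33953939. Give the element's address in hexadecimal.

Add column by column in base 16, right to left:
  e+9 = 7 carry 1
  9+3+1 = d
  d+9 = 6 carry 1
  3+3+1 = 7
  1+5 = 6
  4+9 = d
  e+3 = 1 carry 1
  0+3+1 = 4

0x41d676d7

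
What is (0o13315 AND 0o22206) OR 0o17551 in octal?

0o13315 AND 0o22206 = 0o02204.
Then OR with 0o17551.

0o17755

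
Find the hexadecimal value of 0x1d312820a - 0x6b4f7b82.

0x167c30688

Subtract column by column in base 16:
  a-2 → 8
  0-8 → 8 (borrow)
  2-b-1 → 6 (borrow)
  8-7-1 → 0
  2-f → 3 (borrow)
  1-4-1 → c (borrow)
  3-b-1 → 7 (borrow)
  d-6-1 → 6
  1-0 → 1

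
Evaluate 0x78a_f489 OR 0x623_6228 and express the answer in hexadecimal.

0x7abf6a9

OR each hex digit independently (no carries):
  7|6=7, 8|2=a, a|3=b, f|6=f, 4|2=6, 8|2=a, 9|8=9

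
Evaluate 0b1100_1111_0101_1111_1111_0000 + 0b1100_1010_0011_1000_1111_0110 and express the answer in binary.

Add column by column in base 2, right to left:
  0+0 = 0
  0+1 = 1
  0+1 = 1
  0+0 = 0
  1+1 = 0 carry 1
  1+1+1 = 1 carry 1
  1+1+1 = 1 carry 1
  1+1+1 = 1 carry 1
  1+0+1 = 0 carry 1
  1+0+1 = 0 carry 1
  1+0+1 = 0 carry 1
  1+1+1 = 1 carry 1
  1+1+1 = 1 carry 1
  0+1+1 = 0 carry 1
  1+0+1 = 0 carry 1
  0+0+1 = 1
  1+0 = 1
  1+1 = 0 carry 1
  1+0+1 = 0 carry 1
  1+1+1 = 1 carry 1
  0+0+1 = 1
  0+0 = 0
  1+1 = 0 carry 1
  1+1+1 = 1 carry 1
  final carry 1

0b1100110011001100011100110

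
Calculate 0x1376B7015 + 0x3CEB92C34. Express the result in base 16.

Add column by column in base 16, right to left:
  5+4 = 9
  1+3 = 4
  0+C = C
  7+2 = 9
  B+9 = 4 carry 1
  6+B+1 = 2 carry 1
  7+E+1 = 6 carry 1
  3+C+1 = 0 carry 1
  1+3+1 = 5

0x506249C49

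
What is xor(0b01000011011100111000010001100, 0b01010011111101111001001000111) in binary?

XOR bit by bit (1 where the bits differ):
  01000011011100111000010001100
^ 01010011111101111001001000111
= 00010000100001000001011001011

0b00010000100001000001011001011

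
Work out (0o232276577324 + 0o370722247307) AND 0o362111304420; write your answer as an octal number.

0o222001004420

Add column by column in base 8, right to left:
  4+7 = 3 carry 1
  2+0+1 = 3
  3+3 = 6
  7+7 = 6 carry 1
  7+4+1 = 4 carry 1
  5+2+1 = 0 carry 1
  6+2+1 = 1 carry 1
  7+2+1 = 2 carry 1
  2+7+1 = 2 carry 1
  2+0+1 = 3
  3+7 = 2 carry 1
  2+3+1 = 6
Sum = 0o623221046633; now AND with 0o362111304420:
  6&3=2, 2&6=2, 3&2=2, 2&1=0, 2&1=0, 1&1=1, 0&3=0, 4&0=0, 6&4=4, 6&4=4, 3&2=2, 3&0=0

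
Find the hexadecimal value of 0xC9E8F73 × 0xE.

0xB0ABD84A

Multiply each base-16 digit by 14, carrying:
  3×14 = 42 → write A carry 2
  7×14+2 = 100 → write 4 carry 6
  F×14+6 = 216 → write 8 carry 13
  8×14+13 = 125 → write D carry 7
  E×14+7 = 203 → write B carry 12
  9×14+12 = 138 → write A carry 8
  C×14+8 = 176 → write 0 carry 11
  remaining carry: B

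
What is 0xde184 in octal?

Expand each hex digit to 4 bits: d=1101 e=1110 1=0001 8=1000 4=0100.
Group the bits in threes: 011 011 110 000 110 000 100 → 3360604.

0o3360604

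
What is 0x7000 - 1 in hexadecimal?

0x6FFF

The trailing 3 digits are 0, so subtracting 1 borrows through: they become F and the next digit up decrements.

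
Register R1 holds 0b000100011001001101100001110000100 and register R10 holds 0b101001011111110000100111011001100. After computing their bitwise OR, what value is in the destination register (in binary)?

OR bit by bit (1 where either bit is 1):
  000100011001001101100001110000100
| 101001011111110000100111011001100
= 101101011111111101100111111001100

0b101101011111111101100111111001100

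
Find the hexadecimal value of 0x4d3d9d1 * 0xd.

Multiply each base-16 digit by 13, carrying:
  1×13 = 13 → write d
  d×13 = 169 → write 9 carry 10
  9×13+10 = 127 → write f carry 7
  d×13+7 = 176 → write 0 carry 11
  3×13+11 = 50 → write 2 carry 3
  d×13+3 = 172 → write c carry 10
  4×13+10 = 62 → write e carry 3
  remaining carry: 3

0x3ec20f9d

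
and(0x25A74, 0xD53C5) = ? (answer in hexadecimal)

AND each hex digit independently (no carries):
  2&D=0, 5&5=5, A&3=2, 7&C=4, 4&5=4

0x05244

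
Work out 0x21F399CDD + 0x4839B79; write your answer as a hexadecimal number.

0x223BD3856

Add column by column in base 16, right to left:
  D+9 = 6 carry 1
  D+7+1 = 5 carry 1
  C+B+1 = 8 carry 1
  9+9+1 = 3 carry 1
  9+3+1 = D
  3+8 = B
  F+4 = 3 carry 1
  1+0+1 = 2
  2+0 = 2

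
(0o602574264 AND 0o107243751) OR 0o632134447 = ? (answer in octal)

0o632174647

0o602574264 AND 0o107243751 = 0o002040240.
Then OR with 0o632134447.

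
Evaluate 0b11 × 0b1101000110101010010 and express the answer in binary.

Multiply each base-2 digit by 3, carrying:
  0×3 = 0 → write 0
  1×3 = 3 → write 1 carry 1
  0×3+1 = 1 → write 1
  0×3 = 0 → write 0
  1×3 = 3 → write 1 carry 1
  0×3+1 = 1 → write 1
  1×3 = 3 → write 1 carry 1
  0×3+1 = 1 → write 1
  1×3 = 3 → write 1 carry 1
  0×3+1 = 1 → write 1
  1×3 = 3 → write 1 carry 1
  1×3+1 = 4 → write 0 carry 2
  0×3+2 = 2 → write 0 carry 1
  0×3+1 = 1 → write 1
  0×3 = 0 → write 0
  1×3 = 3 → write 1 carry 1
  0×3+1 = 1 → write 1
  1×3 = 3 → write 1 carry 1
  1×3+1 = 4 → write 0 carry 2
  remaining carry: 10

0b100111010011111110110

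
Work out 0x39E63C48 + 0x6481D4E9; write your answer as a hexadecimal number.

0x9E681131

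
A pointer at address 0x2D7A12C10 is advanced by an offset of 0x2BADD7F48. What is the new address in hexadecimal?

0x5927EAB58

Add column by column in base 16, right to left:
  0+8 = 8
  1+4 = 5
  C+F = B carry 1
  2+7+1 = A
  1+D = E
  A+D = 7 carry 1
  7+A+1 = 2 carry 1
  D+B+1 = 9 carry 1
  2+2+1 = 5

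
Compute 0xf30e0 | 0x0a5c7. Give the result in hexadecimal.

OR each hex digit independently (no carries):
  f|0=f, 3|a=b, 0|5=5, e|c=e, 0|7=7

0xfb5e7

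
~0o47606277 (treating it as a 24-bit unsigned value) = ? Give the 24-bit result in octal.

0o30171500

Each oct digit d becomes 7−d:
  4→3, 7→0, 6→1, 0→7, 6→1, 2→5, 7→0, 7→0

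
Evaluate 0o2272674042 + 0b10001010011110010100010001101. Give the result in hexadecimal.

0o2272674042 = 0x12EB7822 in hexadecimal.
0b10001010011110010100010001101 = 0x114F288D in hexadecimal.
Add column by column in base 16, right to left:
  2+D = F
  2+8 = A
  8+8 = 0 carry 1
  7+2+1 = A
  B+F = A carry 1
  E+4+1 = 3 carry 1
  2+1+1 = 4
  1+1 = 2

0x243AA0AF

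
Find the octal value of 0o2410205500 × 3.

Multiply each base-8 digit by 3, carrying:
  0×3 = 0 → write 0
  0×3 = 0 → write 0
  5×3 = 15 → write 7 carry 1
  5×3+1 = 16 → write 0 carry 2
  0×3+2 = 2 → write 2
  2×3 = 6 → write 6
  0×3 = 0 → write 0
  1×3 = 3 → write 3
  4×3 = 12 → write 4 carry 1
  2×3+1 = 7 → write 7

0o7430620700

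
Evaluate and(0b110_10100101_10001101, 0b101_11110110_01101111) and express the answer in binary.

0b1001010010000001101

AND bit by bit (1 only where both bits are 1):
  1101010010110001101
& 1011111011001101111
= 1001010010000001101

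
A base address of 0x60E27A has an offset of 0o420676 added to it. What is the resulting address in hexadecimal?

0o420676 = 0x221BE in hexadecimal.
Add column by column in base 16, right to left:
  A+E = 8 carry 1
  7+B+1 = 3 carry 1
  2+1+1 = 4
  E+2 = 0 carry 1
  0+2+1 = 3
  6+0 = 6

0x630438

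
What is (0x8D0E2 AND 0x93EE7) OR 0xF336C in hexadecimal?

0x8D0E2 AND 0x93EE7 = 0x810E2.
Then OR with 0xF336C.

0xF33EE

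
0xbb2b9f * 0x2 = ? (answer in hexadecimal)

Multiply each base-16 digit by 2, carrying:
  f×2 = 30 → write e carry 1
  9×2+1 = 19 → write 3 carry 1
  b×2+1 = 23 → write 7 carry 1
  2×2+1 = 5 → write 5
  b×2 = 22 → write 6 carry 1
  b×2+1 = 23 → write 7 carry 1
  remaining carry: 1

0x176573e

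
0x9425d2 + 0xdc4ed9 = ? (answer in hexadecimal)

Add column by column in base 16, right to left:
  2+9 = b
  d+d = a carry 1
  5+e+1 = 4 carry 1
  2+4+1 = 7
  4+c = 0 carry 1
  9+d+1 = 7 carry 1
  final carry 1

0x17074ab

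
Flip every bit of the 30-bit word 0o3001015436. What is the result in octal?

Each oct digit d becomes 7−d:
  3→4, 0→7, 0→7, 1→6, 0→7, 1→6, 5→2, 4→3, 3→4, 6→1

0o4776762341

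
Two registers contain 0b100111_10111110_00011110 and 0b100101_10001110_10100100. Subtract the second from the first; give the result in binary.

0b100010111101111010

Subtract column by column in base 2:
  0-0 → 0
  1-0 → 1
  1-1 → 0
  1-0 → 1
  1-0 → 1
  0-1 → 1 (borrow)
  0-0-1 → 1 (borrow)
  0-1-1 → 0 (borrow)
  0-0-1 → 1 (borrow)
  1-1-1 → 1 (borrow)
  1-1-1 → 1 (borrow)
  1-1-1 → 1 (borrow)
  1-0-1 → 0
  1-0 → 1
  0-0 → 0
  1-1 → 0
  1-1 → 0
  1-0 → 1
  1-1 → 0
  0-0 → 0
  0-0 → 0
  1-1 → 0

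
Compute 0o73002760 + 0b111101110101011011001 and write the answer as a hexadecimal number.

0x10AF0C9

0o73002760 = 0xEC05F0 in hexadecimal.
0b111101110101011011001 = 0x1EEAD9 in hexadecimal.
Add column by column in base 16, right to left:
  0+9 = 9
  F+D = C carry 1
  5+A+1 = 0 carry 1
  0+E+1 = F
  C+E = A carry 1
  E+1+1 = 0 carry 1
  final carry 1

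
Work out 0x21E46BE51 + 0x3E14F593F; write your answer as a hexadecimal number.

Add column by column in base 16, right to left:
  1+F = 0 carry 1
  5+3+1 = 9
  E+9 = 7 carry 1
  B+5+1 = 1 carry 1
  6+F+1 = 6 carry 1
  4+4+1 = 9
  E+1 = F
  1+E = F
  2+3 = 5

0x5FF961790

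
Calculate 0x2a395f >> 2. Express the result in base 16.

0xa8e57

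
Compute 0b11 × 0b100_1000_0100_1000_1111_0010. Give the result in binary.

0b110110001101101011010110

Multiply each base-2 digit by 3, carrying:
  0×3 = 0 → write 0
  1×3 = 3 → write 1 carry 1
  0×3+1 = 1 → write 1
  0×3 = 0 → write 0
  1×3 = 3 → write 1 carry 1
  1×3+1 = 4 → write 0 carry 2
  1×3+2 = 5 → write 1 carry 2
  1×3+2 = 5 → write 1 carry 2
  0×3+2 = 2 → write 0 carry 1
  0×3+1 = 1 → write 1
  0×3 = 0 → write 0
  1×3 = 3 → write 1 carry 1
  0×3+1 = 1 → write 1
  0×3 = 0 → write 0
  1×3 = 3 → write 1 carry 1
  0×3+1 = 1 → write 1
  0×3 = 0 → write 0
  0×3 = 0 → write 0
  0×3 = 0 → write 0
  1×3 = 3 → write 1 carry 1
  0×3+1 = 1 → write 1
  0×3 = 0 → write 0
  1×3 = 3 → write 1 carry 1
  remaining carry: 1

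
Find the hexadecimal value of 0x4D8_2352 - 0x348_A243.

Subtract column by column in base 16:
  2-3 → F (borrow)
  5-4-1 → 0
  3-2 → 1
  2-A → 8 (borrow)
  8-8-1 → F (borrow)
  D-4-1 → 8
  4-3 → 1

0x18F810F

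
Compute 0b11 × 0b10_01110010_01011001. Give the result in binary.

Multiply each base-2 digit by 3, carrying:
  1×3 = 3 → write 1 carry 1
  0×3+1 = 1 → write 1
  0×3 = 0 → write 0
  1×3 = 3 → write 1 carry 1
  1×3+1 = 4 → write 0 carry 2
  0×3+2 = 2 → write 0 carry 1
  1×3+1 = 4 → write 0 carry 2
  0×3+2 = 2 → write 0 carry 1
  0×3+1 = 1 → write 1
  1×3 = 3 → write 1 carry 1
  0×3+1 = 1 → write 1
  0×3 = 0 → write 0
  1×3 = 3 → write 1 carry 1
  1×3+1 = 4 → write 0 carry 2
  1×3+2 = 5 → write 1 carry 2
  0×3+2 = 2 → write 0 carry 1
  0×3+1 = 1 → write 1
  1×3 = 3 → write 1 carry 1
  remaining carry: 1

0b1110101011100001011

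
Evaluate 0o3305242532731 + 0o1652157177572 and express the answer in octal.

0o5157421732523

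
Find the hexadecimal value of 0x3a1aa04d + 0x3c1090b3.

Add column by column in base 16, right to left:
  d+3 = 0 carry 1
  4+b+1 = 0 carry 1
  0+0+1 = 1
  a+9 = 3 carry 1
  a+0+1 = b
  1+1 = 2
  a+c = 6 carry 1
  3+3+1 = 7

0x762b3100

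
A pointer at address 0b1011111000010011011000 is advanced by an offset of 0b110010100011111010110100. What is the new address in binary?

Add column by column in base 2, right to left:
  0+0 = 0
  0+0 = 0
  0+1 = 1
  1+0 = 1
  1+1 = 0 carry 1
  0+1+1 = 0 carry 1
  1+0+1 = 0 carry 1
  1+1+1 = 1 carry 1
  0+0+1 = 1
  0+1 = 1
  1+1 = 0 carry 1
  0+1+1 = 0 carry 1
  0+1+1 = 0 carry 1
  0+1+1 = 0 carry 1
  0+0+1 = 1
  1+0 = 1
  1+0 = 1
  1+1 = 0 carry 1
  1+0+1 = 0 carry 1
  1+1+1 = 1 carry 1
  0+0+1 = 1
  1+0 = 1
  0+1 = 1
  0+1 = 1

0b111110011100001110001100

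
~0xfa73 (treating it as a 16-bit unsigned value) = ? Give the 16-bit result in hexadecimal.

Each hex digit d becomes f−d:
  f→0, a→5, 7→8, 3→c

0x058c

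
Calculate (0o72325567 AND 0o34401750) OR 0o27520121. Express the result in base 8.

0o37521561

0o72325567 AND 0o34401750 = 0o30001540.
Then OR with 0o27520121.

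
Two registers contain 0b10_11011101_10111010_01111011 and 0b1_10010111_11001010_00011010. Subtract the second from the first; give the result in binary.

Subtract column by column in base 2:
  1-0 → 1
  1-1 → 0
  0-0 → 0
  1-1 → 0
  1-1 → 0
  1-0 → 1
  1-0 → 1
  0-0 → 0
  0-0 → 0
  1-1 → 0
  0-0 → 0
  1-1 → 0
  1-0 → 1
  1-0 → 1
  0-1 → 1 (borrow)
  1-1-1 → 1 (borrow)
  1-1-1 → 1 (borrow)
  0-1-1 → 0 (borrow)
  1-1-1 → 1 (borrow)
  1-0-1 → 0
  1-1 → 0
  0-0 → 0
  1-0 → 1
  1-1 → 0
  0-1 → 1 (borrow)
  1-0-1 → 0

0b1010001011111000001100001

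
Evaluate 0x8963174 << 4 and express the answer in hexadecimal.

0x89631740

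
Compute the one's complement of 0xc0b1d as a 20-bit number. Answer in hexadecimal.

0x3f4e2

Each hex digit d becomes f−d:
  c→3, 0→f, b→4, 1→e, d→2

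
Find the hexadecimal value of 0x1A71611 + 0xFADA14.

0x2A1F025

Add column by column in base 16, right to left:
  1+4 = 5
  1+1 = 2
  6+A = 0 carry 1
  1+D+1 = F
  7+A = 1 carry 1
  A+F+1 = A carry 1
  1+0+1 = 2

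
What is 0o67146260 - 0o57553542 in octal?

0o7372516

Subtract column by column in base 8:
  0-2 → 6 (borrow)
  6-4-1 → 1
  2-5 → 5 (borrow)
  6-3-1 → 2
  4-5 → 7 (borrow)
  1-5-1 → 3 (borrow)
  7-7-1 → 7 (borrow)
  6-5-1 → 0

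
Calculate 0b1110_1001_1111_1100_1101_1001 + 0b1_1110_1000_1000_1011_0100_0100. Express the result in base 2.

Add column by column in base 2, right to left:
  1+0 = 1
  0+0 = 0
  0+1 = 1
  1+0 = 1
  1+0 = 1
  0+0 = 0
  1+1 = 0 carry 1
  1+0+1 = 0 carry 1
  0+1+1 = 0 carry 1
  0+1+1 = 0 carry 1
  1+0+1 = 0 carry 1
  1+1+1 = 1 carry 1
  1+0+1 = 0 carry 1
  1+0+1 = 0 carry 1
  1+0+1 = 0 carry 1
  1+1+1 = 1 carry 1
  1+0+1 = 0 carry 1
  0+0+1 = 1
  0+0 = 0
  1+1 = 0 carry 1
  0+0+1 = 1
  1+1 = 0 carry 1
  1+1+1 = 1 carry 1
  1+1+1 = 1 carry 1
  0+1+1 = 0 carry 1
  final carry 1

0b10110100101000100000011101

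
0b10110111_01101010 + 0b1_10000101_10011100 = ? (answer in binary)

Add column by column in base 2, right to left:
  0+0 = 0
  1+0 = 1
  0+1 = 1
  1+1 = 0 carry 1
  0+1+1 = 0 carry 1
  1+0+1 = 0 carry 1
  1+0+1 = 0 carry 1
  0+1+1 = 0 carry 1
  1+1+1 = 1 carry 1
  1+0+1 = 0 carry 1
  1+1+1 = 1 carry 1
  0+0+1 = 1
  1+0 = 1
  1+0 = 1
  0+0 = 0
  1+1 = 0 carry 1
  0+1+1 = 0 carry 1
  final carry 1

0b100011110100000110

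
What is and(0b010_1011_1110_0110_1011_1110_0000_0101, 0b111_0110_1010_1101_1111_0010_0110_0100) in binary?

0b0100010101001001011001000000100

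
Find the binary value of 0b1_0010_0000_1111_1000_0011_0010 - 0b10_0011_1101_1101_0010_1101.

0b111111010001101100000101

Subtract column by column in base 2:
  0-1 → 1 (borrow)
  1-0-1 → 0
  0-1 → 1 (borrow)
  0-1-1 → 0 (borrow)
  1-0-1 → 0
  1-1 → 0
  0-0 → 0
  0-0 → 0
  0-1 → 1 (borrow)
  0-0-1 → 1 (borrow)
  0-1-1 → 0 (borrow)
  1-1-1 → 1 (borrow)
  1-1-1 → 1 (borrow)
  1-0-1 → 0
  1-1 → 0
  1-1 → 0
  0-1 → 1 (borrow)
  0-1-1 → 0 (borrow)
  0-0-1 → 1 (borrow)
  0-0-1 → 1 (borrow)
  0-0-1 → 1 (borrow)
  1-1-1 → 1 (borrow)
  0-0-1 → 1 (borrow)
  0-0-1 → 1 (borrow)
  1-0-1 → 0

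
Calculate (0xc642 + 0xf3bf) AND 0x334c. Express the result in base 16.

0x3200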